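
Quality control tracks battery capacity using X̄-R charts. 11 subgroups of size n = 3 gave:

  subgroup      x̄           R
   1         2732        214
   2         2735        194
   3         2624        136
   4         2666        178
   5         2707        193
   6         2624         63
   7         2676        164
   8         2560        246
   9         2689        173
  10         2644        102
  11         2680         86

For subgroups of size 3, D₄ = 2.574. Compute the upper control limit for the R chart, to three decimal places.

409.266

R̄ = (214 + 194 + 136 + 178 + 193 + 63 + 164 + 246 + 173 + 102 + 86) / 11 = 1749.0000 / 11 = 159.0000
UCL_R = D₄·R̄ = 2.574 × 159.0000 = 409.2660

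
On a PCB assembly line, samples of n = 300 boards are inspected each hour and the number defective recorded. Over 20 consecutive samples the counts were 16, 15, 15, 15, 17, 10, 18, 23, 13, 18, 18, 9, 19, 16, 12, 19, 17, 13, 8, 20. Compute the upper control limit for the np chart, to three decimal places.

27.069

p̄ = Σdᵢ / (k·n) = 311 / (20 × 300) = 0.05183
UCL = np̄ + 3·√(np̄(1−p̄)) = 15.5500 + 3 × √(15.5500×0.94817) = 15.5500 + 3 × 3.8398 = 27.0694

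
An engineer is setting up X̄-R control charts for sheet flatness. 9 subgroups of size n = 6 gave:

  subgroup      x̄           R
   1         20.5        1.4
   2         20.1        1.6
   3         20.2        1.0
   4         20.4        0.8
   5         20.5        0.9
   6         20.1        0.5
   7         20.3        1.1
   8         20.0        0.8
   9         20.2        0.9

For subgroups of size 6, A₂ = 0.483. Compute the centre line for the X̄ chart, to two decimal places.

X̄̄ = (20.5 + 20.1 + 20.2 + 20.4 + 20.5 + 20.1 + 20.3 + 20.0 + 20.2) / 9 = 182.3000 / 9 = 20.2556
CL = X̄̄ = 20.2556

20.26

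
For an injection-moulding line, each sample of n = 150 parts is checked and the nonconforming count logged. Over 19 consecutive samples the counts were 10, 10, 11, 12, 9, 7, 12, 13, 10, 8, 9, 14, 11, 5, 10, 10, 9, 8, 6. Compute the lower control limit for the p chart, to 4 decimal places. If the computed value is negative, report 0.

p̄ = Σdᵢ / (k·n) = 184 / (19 × 150) = 0.06456
LCL = p̄ − 3·√(p̄(1−p̄)/n) = 0.06456 − 3 × 0.02007 = 0.00437

0.0044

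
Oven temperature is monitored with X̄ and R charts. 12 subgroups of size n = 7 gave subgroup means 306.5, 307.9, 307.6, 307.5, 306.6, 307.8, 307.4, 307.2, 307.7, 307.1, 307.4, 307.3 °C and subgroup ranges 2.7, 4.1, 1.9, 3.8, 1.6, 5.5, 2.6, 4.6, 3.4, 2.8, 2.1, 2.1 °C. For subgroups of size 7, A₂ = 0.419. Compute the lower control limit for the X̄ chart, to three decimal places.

X̄̄ = (306.5 + 307.9 + 307.6 + 307.5 + 306.6 + 307.8 + 307.4 + 307.2 + 307.7 + 307.1 + 307.4 + 307.3) / 12 = 3688.0000 / 12 = 307.3333
R̄ = (2.7 + 4.1 + 1.9 + 3.8 + 1.6 + 5.5 + 2.6 + 4.6 + 3.4 + 2.8 + 2.1 + 2.1) / 12 = 37.2000 / 12 = 3.1000
LCL = X̄̄ − A₂·R̄ = 307.3333 − 0.419 × 3.1000 = 306.0344

306.034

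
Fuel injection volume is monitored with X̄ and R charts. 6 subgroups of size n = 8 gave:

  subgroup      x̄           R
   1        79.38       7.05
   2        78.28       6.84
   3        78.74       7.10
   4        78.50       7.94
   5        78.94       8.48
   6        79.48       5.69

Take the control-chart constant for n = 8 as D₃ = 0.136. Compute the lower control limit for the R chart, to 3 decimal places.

R̄ = (7.05 + 6.84 + 7.10 + 7.94 + 8.48 + 5.69) / 6 = 43.1000 / 6 = 7.1833
LCL_R = D₃·R̄ = 0.136 × 7.1833 = 0.9769

0.977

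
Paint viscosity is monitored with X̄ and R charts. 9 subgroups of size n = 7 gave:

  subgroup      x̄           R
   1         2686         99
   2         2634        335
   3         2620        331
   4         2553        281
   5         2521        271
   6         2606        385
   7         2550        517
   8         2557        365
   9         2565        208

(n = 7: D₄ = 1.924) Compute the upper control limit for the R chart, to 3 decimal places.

596.868

R̄ = (99 + 335 + 331 + 281 + 271 + 385 + 517 + 365 + 208) / 9 = 2792.0000 / 9 = 310.2222
UCL_R = D₄·R̄ = 1.924 × 310.2222 = 596.8676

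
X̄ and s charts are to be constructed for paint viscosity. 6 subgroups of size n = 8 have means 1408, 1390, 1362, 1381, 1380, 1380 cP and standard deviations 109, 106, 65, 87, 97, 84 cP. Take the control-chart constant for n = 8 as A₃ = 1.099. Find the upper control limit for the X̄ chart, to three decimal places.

1483.875

X̄̄ = (1408 + 1390 + 1362 + 1381 + 1380 + 1380) / 6 = 1383.5000
s̄ = (109 + 106 + 65 + 87 + 97 + 84) / 6 = 91.3333
UCL = X̄̄ + A₃·s̄ = 1383.5000 + 1.099 × 91.3333 = 1483.8753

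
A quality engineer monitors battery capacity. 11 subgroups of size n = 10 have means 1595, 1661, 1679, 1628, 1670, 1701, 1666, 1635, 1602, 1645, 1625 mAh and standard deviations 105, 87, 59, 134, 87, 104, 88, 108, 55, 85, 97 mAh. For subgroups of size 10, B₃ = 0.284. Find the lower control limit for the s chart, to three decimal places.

26.051

s̄ = (105 + 87 + 59 + 134 + 87 + 104 + 88 + 108 + 55 + 85 + 97) / 11 = 91.7273
LCL_s = B₃·s̄ = 0.284 × 91.7273 = 26.0505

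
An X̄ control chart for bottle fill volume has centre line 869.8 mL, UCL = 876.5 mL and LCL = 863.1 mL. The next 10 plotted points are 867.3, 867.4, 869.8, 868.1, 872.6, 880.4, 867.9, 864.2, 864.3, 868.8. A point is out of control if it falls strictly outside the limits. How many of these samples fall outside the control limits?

1

Compare each point to [863.1, 876.5]: sample 6 = 880.4 > UCL.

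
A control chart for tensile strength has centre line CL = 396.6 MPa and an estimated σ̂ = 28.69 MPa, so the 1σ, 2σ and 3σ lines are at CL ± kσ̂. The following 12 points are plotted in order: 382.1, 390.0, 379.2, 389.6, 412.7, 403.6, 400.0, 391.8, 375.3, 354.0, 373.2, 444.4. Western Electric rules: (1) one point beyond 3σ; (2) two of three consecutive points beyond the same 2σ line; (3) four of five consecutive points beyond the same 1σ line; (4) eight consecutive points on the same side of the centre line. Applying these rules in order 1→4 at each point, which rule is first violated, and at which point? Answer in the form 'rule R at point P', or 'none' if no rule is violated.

none

Zone of each point (C = within 1σ̂, B = 1σ̂–2σ̂, A = 2σ̂–3σ̂, * = beyond 3σ̂; sign = side of CL): 1:-C, 2:-C, 3:-C, 4:-C, 5:+C, 6:+C, 7:+C, 8:-C, 9:-C, 10:-B, 11:-C, 12:+B
No rule fires across all 12 points.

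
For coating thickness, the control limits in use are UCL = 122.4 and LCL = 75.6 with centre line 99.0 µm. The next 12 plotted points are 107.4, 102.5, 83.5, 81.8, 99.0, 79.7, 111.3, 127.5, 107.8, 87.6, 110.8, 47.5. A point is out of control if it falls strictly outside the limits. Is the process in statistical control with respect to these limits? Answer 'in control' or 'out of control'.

out of control

Compare each point to [75.6, 122.4]: sample 8 = 127.5 > UCL; sample 12 = 47.5 < LCL.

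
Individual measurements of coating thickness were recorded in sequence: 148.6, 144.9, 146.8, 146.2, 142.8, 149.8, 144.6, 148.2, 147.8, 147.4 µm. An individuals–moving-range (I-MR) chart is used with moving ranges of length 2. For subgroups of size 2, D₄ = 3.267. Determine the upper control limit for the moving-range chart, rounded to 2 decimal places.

9.51

Moving ranges: 3.7, 1.9, 0.6, 3.4, 7.0, 5.2, 3.6, 0.4, 0.4; M̄R̄ = 26.2000 / 9 = 2.9111
UCL_MR = D₄·M̄R̄ = 3.267 × 2.9111 = 9.5106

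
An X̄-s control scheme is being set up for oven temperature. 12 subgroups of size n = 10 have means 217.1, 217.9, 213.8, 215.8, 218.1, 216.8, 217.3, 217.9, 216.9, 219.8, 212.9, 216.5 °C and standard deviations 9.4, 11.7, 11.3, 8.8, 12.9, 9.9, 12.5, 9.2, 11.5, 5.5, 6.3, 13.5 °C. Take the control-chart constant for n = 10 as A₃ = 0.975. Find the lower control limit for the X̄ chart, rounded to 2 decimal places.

X̄̄ = (217.1 + 217.9 + 213.8 + 215.8 + 218.1 + 216.8 + 217.3 + 217.9 + 216.9 + 219.8 + 212.9 + 216.5) / 12 = 216.7333
s̄ = (9.4 + 11.7 + 11.3 + 8.8 + 12.9 + 9.9 + 12.5 + 9.2 + 11.5 + 5.5 + 6.3 + 13.5) / 12 = 10.2083
LCL = X̄̄ − A₃·s̄ = 216.7333 − 0.975 × 10.2083 = 206.7802

206.78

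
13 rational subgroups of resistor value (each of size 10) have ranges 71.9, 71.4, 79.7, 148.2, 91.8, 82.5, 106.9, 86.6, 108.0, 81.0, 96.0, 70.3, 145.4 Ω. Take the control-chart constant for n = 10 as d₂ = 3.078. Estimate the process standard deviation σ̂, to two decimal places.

30.98

R̄ = (71.9 + 71.4 + 79.7 + 148.2 + 91.8 + 82.5 + 106.9 + 86.6 + 108.0 + 81.0 + 96.0 + 70.3 + 145.4) / 13 = 95.3615
σ̂ = R̄ / d₂ = 95.3615 / 3.078 = 30.9817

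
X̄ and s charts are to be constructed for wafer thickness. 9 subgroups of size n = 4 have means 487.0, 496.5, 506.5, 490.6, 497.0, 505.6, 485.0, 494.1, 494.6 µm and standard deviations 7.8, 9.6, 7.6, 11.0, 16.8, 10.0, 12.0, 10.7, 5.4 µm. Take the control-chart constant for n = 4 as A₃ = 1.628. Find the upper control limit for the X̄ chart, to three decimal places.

X̄̄ = (487.0 + 496.5 + 506.5 + 490.6 + 497.0 + 505.6 + 485.0 + 494.1 + 494.6) / 9 = 495.2111
s̄ = (7.8 + 9.6 + 7.6 + 11.0 + 16.8 + 10.0 + 12.0 + 10.7 + 5.4) / 9 = 10.1000
UCL = X̄̄ + A₃·s̄ = 495.2111 + 1.628 × 10.1000 = 511.6539

511.654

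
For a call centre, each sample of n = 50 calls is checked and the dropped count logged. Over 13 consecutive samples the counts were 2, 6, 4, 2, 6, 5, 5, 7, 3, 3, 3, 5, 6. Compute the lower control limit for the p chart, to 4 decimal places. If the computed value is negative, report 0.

0.0000

p̄ = Σdᵢ / (k·n) = 57 / (13 × 50) = 0.08769
LCL = p̄ − 3·√(p̄(1−p̄)/n) = 0.08769 − 3 × 0.04000 = -0.03231 → 0 (negative, so LCL = 0)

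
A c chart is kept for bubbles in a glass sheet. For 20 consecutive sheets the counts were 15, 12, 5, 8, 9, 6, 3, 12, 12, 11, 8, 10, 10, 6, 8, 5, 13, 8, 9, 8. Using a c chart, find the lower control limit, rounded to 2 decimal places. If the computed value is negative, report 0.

c̄ = (15 + 12 + 5 + 8 + 9 + 6 + 3 + 12 + 12 + 11 + 8 + 10 + 10 + 6 + 8 + 5 + 13 + 8 + 9 + 8) / 20 = 178 / 20 = 8.9000
LCL = c̄ − 3√c̄ = 8.9000 − 3 × 2.9833 = -0.0499 → 0 (cannot be negative)

0.00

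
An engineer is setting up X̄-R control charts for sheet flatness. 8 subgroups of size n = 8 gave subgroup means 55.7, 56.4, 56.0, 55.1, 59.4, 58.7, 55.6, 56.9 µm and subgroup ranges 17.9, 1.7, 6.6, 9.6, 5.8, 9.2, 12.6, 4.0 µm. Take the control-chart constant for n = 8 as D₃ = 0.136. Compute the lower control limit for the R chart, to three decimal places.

R̄ = (17.9 + 1.7 + 6.6 + 9.6 + 5.8 + 9.2 + 12.6 + 4.0) / 8 = 67.4000 / 8 = 8.4250
LCL_R = D₃·R̄ = 0.136 × 8.4250 = 1.1458

1.146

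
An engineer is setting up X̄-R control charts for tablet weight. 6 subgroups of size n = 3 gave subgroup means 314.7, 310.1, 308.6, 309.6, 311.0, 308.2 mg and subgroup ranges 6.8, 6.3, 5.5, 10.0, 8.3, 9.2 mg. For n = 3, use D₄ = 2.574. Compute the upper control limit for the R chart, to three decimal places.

19.777

R̄ = (6.8 + 6.3 + 5.5 + 10.0 + 8.3 + 9.2) / 6 = 46.1000 / 6 = 7.6833
UCL_R = D₄·R̄ = 2.574 × 7.6833 = 19.7769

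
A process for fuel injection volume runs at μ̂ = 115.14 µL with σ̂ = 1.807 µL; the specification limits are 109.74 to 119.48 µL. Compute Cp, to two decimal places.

Cp = (USL − LSL) / (6σ̂) = (119.48 − 109.74) / (6 × 1.807) = 9.7400 / 10.8420 = 0.8984

0.90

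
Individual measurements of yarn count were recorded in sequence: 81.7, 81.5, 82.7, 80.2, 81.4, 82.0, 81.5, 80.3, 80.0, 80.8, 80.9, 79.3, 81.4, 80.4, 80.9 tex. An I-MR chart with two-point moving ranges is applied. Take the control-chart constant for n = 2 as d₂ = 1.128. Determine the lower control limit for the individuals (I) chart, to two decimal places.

X̄ = (81.7 + 81.5 + 82.7 + 80.2 + 81.4 + 82.0 + 81.5 + 80.3 + 80.0 + 80.8 + 80.9 + 79.3 + 81.4 + 80.4 + 80.9) / 15 = 81.0000
Moving ranges: 0.2, 1.2, 2.5, 1.2, 0.6, 0.5, 1.2, 0.3, 0.8, 0.1, 1.6, 2.1, 1.0, 0.5; M̄R̄ = 13.8000 / 14 = 0.9857
LCL = X̄ − 3·M̄R̄/d₂ = 81.0000 − 3 × 0.9857 / 1.128 = 78.3784

78.38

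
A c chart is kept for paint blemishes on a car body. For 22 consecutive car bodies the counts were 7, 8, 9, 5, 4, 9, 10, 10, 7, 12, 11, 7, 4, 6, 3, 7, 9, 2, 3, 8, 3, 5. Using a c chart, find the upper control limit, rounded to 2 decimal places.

14.58

c̄ = (7 + 8 + 9 + 5 + 4 + 9 + 10 + 10 + 7 + 12 + 11 + 7 + 4 + 6 + 3 + 7 + 9 + 2 + 3 + 8 + 3 + 5) / 22 = 149 / 22 = 6.7727
UCL = c̄ + 3√c̄ = 6.7727 + 3 × √6.7727 = 6.7727 + 3 × 2.6024 = 14.5801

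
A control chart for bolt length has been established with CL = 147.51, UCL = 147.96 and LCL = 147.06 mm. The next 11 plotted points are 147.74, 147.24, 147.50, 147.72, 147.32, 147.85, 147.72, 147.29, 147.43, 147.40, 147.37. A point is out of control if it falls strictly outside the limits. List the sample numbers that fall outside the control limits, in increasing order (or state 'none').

none

All 11 points lie within [147.06, 147.96].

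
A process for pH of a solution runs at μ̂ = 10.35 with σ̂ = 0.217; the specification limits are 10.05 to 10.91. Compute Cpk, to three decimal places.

0.461

Cpu = (USL − μ̂) / (3σ̂) = (10.91 − 10.35) / (3 × 0.217) = 0.8602; Cpl = (μ̂ − LSL) / (3σ̂) = (10.35 − 10.05) / (3 × 0.217) = 0.4608; Cpk = min(Cpu, Cpl) = 0.4608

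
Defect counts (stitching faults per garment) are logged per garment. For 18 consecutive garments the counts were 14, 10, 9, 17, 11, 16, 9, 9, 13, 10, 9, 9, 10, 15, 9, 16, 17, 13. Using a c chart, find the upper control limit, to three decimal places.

c̄ = (14 + 10 + 9 + 17 + 11 + 16 + 9 + 9 + 13 + 10 + 9 + 9 + 10 + 15 + 9 + 16 + 17 + 13) / 18 = 216 / 18 = 12.0000
UCL = c̄ + 3√c̄ = 12.0000 + 3 × √12.0000 = 12.0000 + 3 × 3.4641 = 22.3923

22.392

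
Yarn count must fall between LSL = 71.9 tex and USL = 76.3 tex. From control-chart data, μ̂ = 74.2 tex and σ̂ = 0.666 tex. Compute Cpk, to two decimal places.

Cpu = (USL − μ̂) / (3σ̂) = (76.3 − 74.2) / (3 × 0.666) = 1.0511; Cpl = (μ̂ − LSL) / (3σ̂) = (74.2 − 71.9) / (3 × 0.666) = 1.1512; Cpk = min(Cpu, Cpl) = 1.0511

1.05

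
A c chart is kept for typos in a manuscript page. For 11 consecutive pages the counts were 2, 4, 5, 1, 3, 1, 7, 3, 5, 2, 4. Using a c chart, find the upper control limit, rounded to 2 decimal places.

8.87

c̄ = (2 + 4 + 5 + 1 + 3 + 1 + 7 + 3 + 5 + 2 + 4) / 11 = 37 / 11 = 3.3636
UCL = c̄ + 3√c̄ = 3.3636 + 3 × √3.3636 = 3.3636 + 3 × 1.8340 = 8.8657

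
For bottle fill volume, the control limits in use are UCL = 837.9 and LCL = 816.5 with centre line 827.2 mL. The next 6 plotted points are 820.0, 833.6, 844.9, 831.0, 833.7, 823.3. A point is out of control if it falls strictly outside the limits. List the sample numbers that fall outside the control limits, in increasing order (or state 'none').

Compare each point to [816.5, 837.9]: sample 3 = 844.9 > UCL.

3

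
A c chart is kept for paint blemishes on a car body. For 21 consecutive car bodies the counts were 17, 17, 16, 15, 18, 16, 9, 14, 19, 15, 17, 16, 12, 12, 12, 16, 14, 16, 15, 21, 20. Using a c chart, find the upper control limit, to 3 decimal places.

c̄ = (17 + 17 + 16 + 15 + 18 + 16 + 9 + 14 + 19 + 15 + 17 + 16 + 12 + 12 + 12 + 16 + 14 + 16 + 15 + 21 + 20) / 21 = 327 / 21 = 15.5714
UCL = c̄ + 3√c̄ = 15.5714 + 3 × √15.5714 = 15.5714 + 3 × 3.9461 = 27.4096

27.410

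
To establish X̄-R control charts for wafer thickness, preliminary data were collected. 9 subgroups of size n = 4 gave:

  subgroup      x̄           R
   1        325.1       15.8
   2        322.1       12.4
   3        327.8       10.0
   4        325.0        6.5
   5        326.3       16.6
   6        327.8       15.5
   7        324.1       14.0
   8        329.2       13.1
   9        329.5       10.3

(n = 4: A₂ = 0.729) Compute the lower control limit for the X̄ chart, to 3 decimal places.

317.072

X̄̄ = (325.1 + 322.1 + 327.8 + 325.0 + 326.3 + 327.8 + 324.1 + 329.2 + 329.5) / 9 = 2936.9000 / 9 = 326.3222
R̄ = (15.8 + 12.4 + 10.0 + 6.5 + 16.6 + 15.5 + 14.0 + 13.1 + 10.3) / 9 = 114.2000 / 9 = 12.6889
LCL = X̄̄ − A₂·R̄ = 326.3222 − 0.729 × 12.6889 = 317.0720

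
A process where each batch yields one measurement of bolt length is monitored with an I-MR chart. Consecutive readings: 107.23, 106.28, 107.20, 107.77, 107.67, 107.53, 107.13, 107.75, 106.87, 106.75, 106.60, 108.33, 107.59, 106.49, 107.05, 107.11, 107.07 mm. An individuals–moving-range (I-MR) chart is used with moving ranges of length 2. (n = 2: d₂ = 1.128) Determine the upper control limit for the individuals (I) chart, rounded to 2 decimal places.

X̄ = (107.23 + 106.28 + 107.20 + 107.77 + 107.67 + 107.53 + 107.13 + 107.75 + 106.87 + 106.75 + 106.60 + 108.33 + 107.59 + 106.49 + 107.05 + 107.11 + 107.07) / 17 = 107.2012
Moving ranges: 0.95, 0.92, 0.57, 0.10, 0.14, 0.40, 0.62, 0.88, 0.12, 0.15, 1.73, 0.74, 1.10, 0.56, 0.06, 0.04; M̄R̄ = 9.0800 / 16 = 0.5675
UCL = X̄ + 3·M̄R̄/d₂ = 107.2012 + 3 × 0.5675 / 1.128 = 108.7105

108.71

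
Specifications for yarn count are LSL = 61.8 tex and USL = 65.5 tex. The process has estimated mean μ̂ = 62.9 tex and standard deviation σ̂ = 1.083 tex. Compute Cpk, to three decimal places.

Cpu = (USL − μ̂) / (3σ̂) = (65.5 − 62.9) / (3 × 1.083) = 0.8002; Cpl = (μ̂ − LSL) / (3σ̂) = (62.9 − 61.8) / (3 × 1.083) = 0.3386; Cpk = min(Cpu, Cpl) = 0.3386

0.339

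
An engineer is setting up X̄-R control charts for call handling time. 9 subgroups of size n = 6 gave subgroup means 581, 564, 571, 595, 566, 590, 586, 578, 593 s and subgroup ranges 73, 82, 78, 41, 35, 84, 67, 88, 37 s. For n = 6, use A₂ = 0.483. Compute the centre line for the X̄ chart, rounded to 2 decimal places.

X̄̄ = (581 + 564 + 571 + 595 + 566 + 590 + 586 + 578 + 593) / 9 = 5224.0000 / 9 = 580.4444
CL = X̄̄ = 580.4444

580.44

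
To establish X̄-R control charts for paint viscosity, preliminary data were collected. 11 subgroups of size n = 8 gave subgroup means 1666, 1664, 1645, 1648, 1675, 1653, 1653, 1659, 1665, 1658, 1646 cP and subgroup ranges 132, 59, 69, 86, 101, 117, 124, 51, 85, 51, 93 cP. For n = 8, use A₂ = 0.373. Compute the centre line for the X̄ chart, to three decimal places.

1657.455

X̄̄ = (1666 + 1664 + 1645 + 1648 + 1675 + 1653 + 1653 + 1659 + 1665 + 1658 + 1646) / 11 = 18232.0000 / 11 = 1657.4545
CL = X̄̄ = 1657.4545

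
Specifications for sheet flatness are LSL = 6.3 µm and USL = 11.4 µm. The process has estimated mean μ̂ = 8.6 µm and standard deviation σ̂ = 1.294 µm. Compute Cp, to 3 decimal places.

0.657

Cp = (USL − LSL) / (6σ̂) = (11.4 − 6.3) / (6 × 1.294) = 5.1000 / 7.7640 = 0.6569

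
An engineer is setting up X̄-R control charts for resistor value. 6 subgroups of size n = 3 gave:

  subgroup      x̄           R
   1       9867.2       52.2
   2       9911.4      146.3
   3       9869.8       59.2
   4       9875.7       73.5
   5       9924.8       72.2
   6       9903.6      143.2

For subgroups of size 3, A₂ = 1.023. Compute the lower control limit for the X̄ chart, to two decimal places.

X̄̄ = (9867.2 + 9911.4 + 9869.8 + 9875.7 + 9924.8 + 9903.6) / 6 = 59352.5000 / 6 = 9892.0833
R̄ = (52.2 + 146.3 + 59.2 + 73.5 + 72.2 + 143.2) / 6 = 546.6000 / 6 = 91.1000
LCL = X̄̄ − A₂·R̄ = 9892.0833 − 1.023 × 91.1000 = 9798.8880

9798.89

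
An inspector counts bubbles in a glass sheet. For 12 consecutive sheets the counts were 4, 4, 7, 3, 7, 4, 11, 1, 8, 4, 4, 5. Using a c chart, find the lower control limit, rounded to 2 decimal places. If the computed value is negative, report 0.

0.00

c̄ = (4 + 4 + 7 + 3 + 7 + 4 + 11 + 1 + 8 + 4 + 4 + 5) / 12 = 62 / 12 = 5.1667
LCL = c̄ − 3√c̄ = 5.1667 − 3 × 2.2730 = -1.6524 → 0 (cannot be negative)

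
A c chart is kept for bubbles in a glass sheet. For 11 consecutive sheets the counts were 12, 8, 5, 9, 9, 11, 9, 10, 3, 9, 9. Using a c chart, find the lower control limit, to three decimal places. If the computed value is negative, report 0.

c̄ = (12 + 8 + 5 + 9 + 9 + 11 + 9 + 10 + 3 + 9 + 9) / 11 = 94 / 11 = 8.5455
LCL = c̄ − 3√c̄ = 8.5455 − 3 × 2.9233 = -0.2243 → 0 (cannot be negative)

0.000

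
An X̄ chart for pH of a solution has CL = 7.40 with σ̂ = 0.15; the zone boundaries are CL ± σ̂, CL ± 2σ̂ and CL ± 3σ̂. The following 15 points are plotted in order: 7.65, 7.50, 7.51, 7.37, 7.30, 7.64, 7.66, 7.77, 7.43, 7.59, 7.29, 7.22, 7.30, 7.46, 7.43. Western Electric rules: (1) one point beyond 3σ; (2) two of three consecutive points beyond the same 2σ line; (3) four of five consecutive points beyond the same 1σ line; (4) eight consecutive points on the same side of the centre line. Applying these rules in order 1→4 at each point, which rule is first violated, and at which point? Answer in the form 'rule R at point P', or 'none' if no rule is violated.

Zone of each point (C = within 1σ̂, B = 1σ̂–2σ̂, A = 2σ̂–3σ̂, * = beyond 3σ̂; sign = side of CL): 1:+B, 2:+C, 3:+C, 4:-C, 5:-C, 6:+B, 7:+B, 8:+A, 9:+C, 10:+B, 11:-C, 12:-B, 13:-C, 14:+C, 15:+C
Rule 3 (four of five consecutive points beyond the same 1σ limit) is satisfied at point 10.

rule 3 at point 10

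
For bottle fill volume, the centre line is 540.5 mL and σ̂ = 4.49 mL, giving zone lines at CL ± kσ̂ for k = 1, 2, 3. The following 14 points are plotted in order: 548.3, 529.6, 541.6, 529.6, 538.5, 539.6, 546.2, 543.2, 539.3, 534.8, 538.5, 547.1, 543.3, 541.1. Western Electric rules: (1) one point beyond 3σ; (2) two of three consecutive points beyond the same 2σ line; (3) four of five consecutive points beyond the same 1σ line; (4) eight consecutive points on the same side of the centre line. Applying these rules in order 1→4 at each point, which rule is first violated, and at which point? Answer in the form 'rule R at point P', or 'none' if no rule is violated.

rule 2 at point 4

Zone of each point (C = within 1σ̂, B = 1σ̂–2σ̂, A = 2σ̂–3σ̂, * = beyond 3σ̂; sign = side of CL): 1:+B, 2:-A, 3:+C, 4:-A, 5:-C, 6:-C, 7:+B, 8:+C, 9:-C, 10:-B, 11:-C, 12:+B, 13:+C, 14:+C
Rule 2 (two of three consecutive points beyond the same 2σ limit) is satisfied at point 4.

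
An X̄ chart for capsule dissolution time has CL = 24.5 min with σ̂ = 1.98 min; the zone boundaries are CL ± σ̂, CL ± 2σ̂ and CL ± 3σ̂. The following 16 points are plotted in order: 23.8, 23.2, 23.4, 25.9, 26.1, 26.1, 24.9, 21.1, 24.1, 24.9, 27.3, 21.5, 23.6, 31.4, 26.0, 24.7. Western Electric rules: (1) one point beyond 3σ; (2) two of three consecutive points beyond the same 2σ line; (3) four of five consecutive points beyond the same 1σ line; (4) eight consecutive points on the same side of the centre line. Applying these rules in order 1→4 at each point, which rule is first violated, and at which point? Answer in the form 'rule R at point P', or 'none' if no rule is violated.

Zone of each point (C = within 1σ̂, B = 1σ̂–2σ̂, A = 2σ̂–3σ̂, * = beyond 3σ̂; sign = side of CL): 1:-C, 2:-C, 3:-C, 4:+C, 5:+C, 6:+C, 7:+C, 8:-B, 9:-C, 10:+C, 11:+B, 12:-B, 13:-C, 14:+*, 15:+C, 16:+C
Rule 1 (one point beyond the 3σ limits) is satisfied at point 14.

rule 1 at point 14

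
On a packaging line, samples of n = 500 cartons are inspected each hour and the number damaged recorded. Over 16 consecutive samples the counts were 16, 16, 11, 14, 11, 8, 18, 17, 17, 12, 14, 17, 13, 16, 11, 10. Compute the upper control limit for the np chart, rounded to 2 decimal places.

24.81

p̄ = Σdᵢ / (k·n) = 221 / (16 × 500) = 0.02763
UCL = np̄ + 3·√(np̄(1−p̄)) = 13.8125 + 3 × √(13.8125×0.97237) = 13.8125 + 3 × 3.6648 = 24.8070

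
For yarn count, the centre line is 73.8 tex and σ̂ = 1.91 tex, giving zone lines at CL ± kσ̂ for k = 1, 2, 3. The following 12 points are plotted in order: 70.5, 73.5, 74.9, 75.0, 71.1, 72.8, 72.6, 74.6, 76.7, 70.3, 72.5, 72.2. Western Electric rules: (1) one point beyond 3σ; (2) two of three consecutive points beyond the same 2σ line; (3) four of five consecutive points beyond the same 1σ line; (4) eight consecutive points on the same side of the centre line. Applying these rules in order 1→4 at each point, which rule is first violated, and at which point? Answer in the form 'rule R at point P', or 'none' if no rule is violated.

Zone of each point (C = within 1σ̂, B = 1σ̂–2σ̂, A = 2σ̂–3σ̂, * = beyond 3σ̂; sign = side of CL): 1:-B, 2:-C, 3:+C, 4:+C, 5:-B, 6:-C, 7:-C, 8:+C, 9:+B, 10:-B, 11:-C, 12:-C
No rule fires across all 12 points.

none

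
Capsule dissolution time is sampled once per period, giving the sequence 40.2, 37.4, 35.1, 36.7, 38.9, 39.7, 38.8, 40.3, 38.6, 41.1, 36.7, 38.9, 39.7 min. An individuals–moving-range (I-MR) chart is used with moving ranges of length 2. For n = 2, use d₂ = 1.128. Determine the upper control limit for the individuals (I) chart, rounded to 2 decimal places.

43.88

X̄ = (40.2 + 37.4 + 35.1 + 36.7 + 38.9 + 39.7 + 38.8 + 40.3 + 38.6 + 41.1 + 36.7 + 38.9 + 39.7) / 13 = 38.6231
Moving ranges: 2.8, 2.3, 1.6, 2.2, 0.8, 0.9, 1.5, 1.7, 2.5, 4.4, 2.2, 0.8; M̄R̄ = 23.7000 / 12 = 1.9750
UCL = X̄ + 3·M̄R̄/d₂ = 38.6231 + 3 × 1.9750 / 1.128 = 43.8757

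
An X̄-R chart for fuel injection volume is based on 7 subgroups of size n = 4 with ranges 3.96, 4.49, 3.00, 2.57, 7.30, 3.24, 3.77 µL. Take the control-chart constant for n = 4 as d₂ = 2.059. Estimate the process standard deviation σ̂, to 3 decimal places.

R̄ = (3.96 + 4.49 + 3.00 + 2.57 + 7.30 + 3.24 + 3.77) / 7 = 4.0471
σ̂ = R̄ / d₂ = 4.0471 / 2.059 = 1.9656

1.966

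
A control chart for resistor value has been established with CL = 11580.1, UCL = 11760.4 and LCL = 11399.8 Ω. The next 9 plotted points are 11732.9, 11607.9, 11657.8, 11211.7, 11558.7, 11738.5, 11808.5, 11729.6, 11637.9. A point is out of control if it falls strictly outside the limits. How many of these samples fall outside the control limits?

2

Compare each point to [11399.8, 11760.4]: sample 4 = 11211.7 < LCL; sample 7 = 11808.5 > UCL.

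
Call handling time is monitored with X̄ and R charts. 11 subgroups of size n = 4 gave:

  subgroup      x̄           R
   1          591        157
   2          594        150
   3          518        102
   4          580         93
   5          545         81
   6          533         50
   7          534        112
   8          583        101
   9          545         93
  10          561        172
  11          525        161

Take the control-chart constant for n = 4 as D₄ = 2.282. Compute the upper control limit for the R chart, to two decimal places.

R̄ = (157 + 150 + 102 + 93 + 81 + 50 + 112 + 101 + 93 + 172 + 161) / 11 = 1272.0000 / 11 = 115.6364
UCL_R = D₄·R̄ = 2.282 × 115.6364 = 263.8822

263.88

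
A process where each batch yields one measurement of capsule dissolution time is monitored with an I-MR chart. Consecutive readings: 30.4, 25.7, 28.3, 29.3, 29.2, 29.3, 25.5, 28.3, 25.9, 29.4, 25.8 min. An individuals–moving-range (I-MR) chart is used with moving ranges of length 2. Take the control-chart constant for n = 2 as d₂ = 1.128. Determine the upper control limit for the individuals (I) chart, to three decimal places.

X̄ = (30.4 + 25.7 + 28.3 + 29.3 + 29.2 + 29.3 + 25.5 + 28.3 + 25.9 + 29.4 + 25.8) / 11 = 27.9182
Moving ranges: 4.7, 2.6, 1.0, 0.1, 0.1, 3.8, 2.8, 2.4, 3.5, 3.6; M̄R̄ = 24.6000 / 10 = 2.4600
UCL = X̄ + 3·M̄R̄/d₂ = 27.9182 + 3 × 2.4600 / 1.128 = 34.4607

34.461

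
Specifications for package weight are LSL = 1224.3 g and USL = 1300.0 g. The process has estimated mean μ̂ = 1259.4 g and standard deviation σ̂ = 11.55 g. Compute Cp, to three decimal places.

Cp = (USL − LSL) / (6σ̂) = (1300.0 − 1224.3) / (6 × 11.55) = 75.7000 / 69.3000 = 1.0924

1.092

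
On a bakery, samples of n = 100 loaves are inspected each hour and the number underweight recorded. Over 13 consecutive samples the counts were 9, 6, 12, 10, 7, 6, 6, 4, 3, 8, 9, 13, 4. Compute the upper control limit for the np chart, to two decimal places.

15.34

p̄ = Σdᵢ / (k·n) = 97 / (13 × 100) = 0.07462
UCL = np̄ + 3·√(np̄(1−p̄)) = 7.4615 + 3 × √(7.4615×0.92538) = 7.4615 + 3 × 2.6277 = 15.3446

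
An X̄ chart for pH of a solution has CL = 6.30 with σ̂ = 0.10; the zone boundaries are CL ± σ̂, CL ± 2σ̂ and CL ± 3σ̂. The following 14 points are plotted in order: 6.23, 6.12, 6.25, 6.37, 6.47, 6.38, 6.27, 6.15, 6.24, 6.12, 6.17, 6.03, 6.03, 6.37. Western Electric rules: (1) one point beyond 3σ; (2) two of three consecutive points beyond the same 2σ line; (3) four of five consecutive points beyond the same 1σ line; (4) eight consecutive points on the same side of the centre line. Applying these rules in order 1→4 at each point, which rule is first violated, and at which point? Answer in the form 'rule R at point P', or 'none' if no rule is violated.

rule 3 at point 12

Zone of each point (C = within 1σ̂, B = 1σ̂–2σ̂, A = 2σ̂–3σ̂, * = beyond 3σ̂; sign = side of CL): 1:-C, 2:-B, 3:-C, 4:+C, 5:+B, 6:+C, 7:-C, 8:-B, 9:-C, 10:-B, 11:-B, 12:-A, 13:-A, 14:+C
Rule 3 (four of five consecutive points beyond the same 1σ limit) is satisfied at point 12.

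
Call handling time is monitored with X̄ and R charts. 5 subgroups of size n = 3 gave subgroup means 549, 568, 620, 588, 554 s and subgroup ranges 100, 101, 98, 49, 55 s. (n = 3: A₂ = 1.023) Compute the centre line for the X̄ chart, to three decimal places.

575.800

X̄̄ = (549 + 568 + 620 + 588 + 554) / 5 = 2879.0000 / 5 = 575.8000
CL = X̄̄ = 575.8000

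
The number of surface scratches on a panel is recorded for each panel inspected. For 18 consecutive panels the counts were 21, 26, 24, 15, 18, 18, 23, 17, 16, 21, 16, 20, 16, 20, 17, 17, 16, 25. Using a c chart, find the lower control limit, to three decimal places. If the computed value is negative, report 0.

c̄ = (21 + 26 + 24 + 15 + 18 + 18 + 23 + 17 + 16 + 21 + 16 + 20 + 16 + 20 + 17 + 17 + 16 + 25) / 18 = 346 / 18 = 19.2222
LCL = c̄ − 3√c̄ = 19.2222 − 3 × 4.3843 = 6.0693

6.069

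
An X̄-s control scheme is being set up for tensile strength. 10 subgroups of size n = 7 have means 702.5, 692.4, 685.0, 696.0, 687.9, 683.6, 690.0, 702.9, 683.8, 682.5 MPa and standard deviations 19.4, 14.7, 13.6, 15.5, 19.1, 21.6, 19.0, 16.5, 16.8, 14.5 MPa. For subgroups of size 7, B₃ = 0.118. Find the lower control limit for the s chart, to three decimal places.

2.014

s̄ = (19.4 + 14.7 + 13.6 + 15.5 + 19.1 + 21.6 + 19.0 + 16.5 + 16.8 + 14.5) / 10 = 17.0700
LCL_s = B₃·s̄ = 0.118 × 17.0700 = 2.0143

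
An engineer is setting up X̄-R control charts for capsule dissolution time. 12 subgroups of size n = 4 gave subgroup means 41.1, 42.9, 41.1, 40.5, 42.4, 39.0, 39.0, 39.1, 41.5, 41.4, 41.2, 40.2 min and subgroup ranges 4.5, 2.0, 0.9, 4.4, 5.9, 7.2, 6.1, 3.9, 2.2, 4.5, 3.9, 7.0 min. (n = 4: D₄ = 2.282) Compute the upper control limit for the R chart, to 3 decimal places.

9.984

R̄ = (4.5 + 2.0 + 0.9 + 4.4 + 5.9 + 7.2 + 6.1 + 3.9 + 2.2 + 4.5 + 3.9 + 7.0) / 12 = 52.5000 / 12 = 4.3750
UCL_R = D₄·R̄ = 2.282 × 4.3750 = 9.9838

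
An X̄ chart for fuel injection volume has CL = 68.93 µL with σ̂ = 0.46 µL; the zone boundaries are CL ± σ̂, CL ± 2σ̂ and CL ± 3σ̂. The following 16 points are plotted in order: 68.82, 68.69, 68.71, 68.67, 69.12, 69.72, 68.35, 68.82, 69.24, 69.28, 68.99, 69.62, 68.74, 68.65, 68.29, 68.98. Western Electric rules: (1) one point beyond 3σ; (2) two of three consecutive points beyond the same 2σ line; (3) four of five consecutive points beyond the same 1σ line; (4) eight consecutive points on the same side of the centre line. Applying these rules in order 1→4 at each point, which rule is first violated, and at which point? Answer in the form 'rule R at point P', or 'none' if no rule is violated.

Zone of each point (C = within 1σ̂, B = 1σ̂–2σ̂, A = 2σ̂–3σ̂, * = beyond 3σ̂; sign = side of CL): 1:-C, 2:-C, 3:-C, 4:-C, 5:+C, 6:+B, 7:-B, 8:-C, 9:+C, 10:+C, 11:+C, 12:+B, 13:-C, 14:-C, 15:-B, 16:+C
No rule fires across all 16 points.

none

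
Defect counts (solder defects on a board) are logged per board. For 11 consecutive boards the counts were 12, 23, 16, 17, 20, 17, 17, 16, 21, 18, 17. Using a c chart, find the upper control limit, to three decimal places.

c̄ = (12 + 23 + 16 + 17 + 20 + 17 + 17 + 16 + 21 + 18 + 17) / 11 = 194 / 11 = 17.6364
UCL = c̄ + 3√c̄ = 17.6364 + 3 × √17.6364 = 17.6364 + 3 × 4.1996 = 30.2351

30.235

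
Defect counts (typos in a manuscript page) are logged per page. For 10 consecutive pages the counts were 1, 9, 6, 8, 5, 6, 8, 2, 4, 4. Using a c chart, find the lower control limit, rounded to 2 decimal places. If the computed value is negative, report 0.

c̄ = (1 + 9 + 6 + 8 + 5 + 6 + 8 + 2 + 4 + 4) / 10 = 53 / 10 = 5.3000
LCL = c̄ − 3√c̄ = 5.3000 − 3 × 2.3022 = -1.6065 → 0 (cannot be negative)

0.00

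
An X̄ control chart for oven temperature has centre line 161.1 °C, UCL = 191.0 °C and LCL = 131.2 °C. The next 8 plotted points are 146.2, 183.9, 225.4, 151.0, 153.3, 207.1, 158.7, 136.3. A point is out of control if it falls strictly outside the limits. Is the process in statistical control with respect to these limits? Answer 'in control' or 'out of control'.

Compare each point to [131.2, 191.0]: sample 3 = 225.4 > UCL; sample 6 = 207.1 > UCL.

out of control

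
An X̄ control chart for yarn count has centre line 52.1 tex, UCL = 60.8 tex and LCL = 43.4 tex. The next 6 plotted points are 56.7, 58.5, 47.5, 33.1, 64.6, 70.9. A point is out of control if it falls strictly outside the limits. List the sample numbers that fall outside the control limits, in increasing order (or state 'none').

4, 5, 6

Compare each point to [43.4, 60.8]: sample 4 = 33.1 < LCL; sample 5 = 64.6 > UCL; sample 6 = 70.9 > UCL.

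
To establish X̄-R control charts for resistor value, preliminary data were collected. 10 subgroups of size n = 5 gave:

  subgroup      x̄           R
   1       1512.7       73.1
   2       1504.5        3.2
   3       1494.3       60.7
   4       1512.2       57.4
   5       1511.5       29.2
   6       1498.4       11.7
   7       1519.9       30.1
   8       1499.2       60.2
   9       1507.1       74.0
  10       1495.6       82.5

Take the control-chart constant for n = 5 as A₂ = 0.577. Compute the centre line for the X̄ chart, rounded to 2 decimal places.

X̄̄ = (1512.7 + 1504.5 + 1494.3 + 1512.2 + 1511.5 + 1498.4 + 1519.9 + 1499.2 + 1507.1 + 1495.6) / 10 = 15055.4000 / 10 = 1505.5400
CL = X̄̄ = 1505.5400

1505.54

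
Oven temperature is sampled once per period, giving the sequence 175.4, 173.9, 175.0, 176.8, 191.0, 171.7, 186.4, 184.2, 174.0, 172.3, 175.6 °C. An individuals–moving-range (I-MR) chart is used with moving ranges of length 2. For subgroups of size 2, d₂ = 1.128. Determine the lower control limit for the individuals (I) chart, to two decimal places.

159.23

X̄ = (175.4 + 173.9 + 175.0 + 176.8 + 191.0 + 171.7 + 186.4 + 184.2 + 174.0 + 172.3 + 175.6) / 11 = 177.8455
Moving ranges: 1.5, 1.1, 1.8, 14.2, 19.3, 14.7, 2.2, 10.2, 1.7, 3.3; M̄R̄ = 70.0000 / 10 = 7.0000
LCL = X̄ − 3·M̄R̄/d₂ = 177.8455 − 3 × 7.0000 / 1.128 = 159.2284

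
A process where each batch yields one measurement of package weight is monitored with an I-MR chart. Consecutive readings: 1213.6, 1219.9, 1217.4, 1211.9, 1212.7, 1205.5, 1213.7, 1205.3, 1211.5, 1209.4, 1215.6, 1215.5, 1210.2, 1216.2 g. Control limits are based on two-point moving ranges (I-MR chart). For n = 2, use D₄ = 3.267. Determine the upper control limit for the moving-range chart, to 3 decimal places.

16.285

Moving ranges: 6.3, 2.5, 5.5, 0.8, 7.2, 8.2, 8.4, 6.2, 2.1, 6.2, 0.1, 5.3, 6.0; M̄R̄ = 64.8000 / 13 = 4.9846
UCL_MR = D₄·M̄R̄ = 3.267 × 4.9846 = 16.2847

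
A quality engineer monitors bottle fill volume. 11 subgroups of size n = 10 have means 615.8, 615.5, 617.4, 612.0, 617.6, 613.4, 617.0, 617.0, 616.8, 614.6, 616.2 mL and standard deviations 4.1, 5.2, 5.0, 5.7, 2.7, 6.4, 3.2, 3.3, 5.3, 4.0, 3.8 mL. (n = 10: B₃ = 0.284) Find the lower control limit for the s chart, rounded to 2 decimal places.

s̄ = (4.1 + 5.2 + 5.0 + 5.7 + 2.7 + 6.4 + 3.2 + 3.3 + 5.3 + 4.0 + 3.8) / 11 = 4.4273
LCL_s = B₃·s̄ = 0.284 × 4.4273 = 1.2573

1.26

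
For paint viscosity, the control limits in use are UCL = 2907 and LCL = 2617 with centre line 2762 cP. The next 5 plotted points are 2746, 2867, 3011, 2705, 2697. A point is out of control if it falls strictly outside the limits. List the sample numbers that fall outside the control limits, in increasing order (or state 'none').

3

Compare each point to [2617, 2907]: sample 3 = 3011 > UCL.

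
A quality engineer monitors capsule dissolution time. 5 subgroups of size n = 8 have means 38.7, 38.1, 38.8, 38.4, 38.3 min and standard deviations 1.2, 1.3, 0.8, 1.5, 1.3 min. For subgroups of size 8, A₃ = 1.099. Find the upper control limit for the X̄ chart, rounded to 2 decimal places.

X̄̄ = (38.7 + 38.1 + 38.8 + 38.4 + 38.3) / 5 = 38.4600
s̄ = (1.2 + 1.3 + 0.8 + 1.5 + 1.3) / 5 = 1.2200
UCL = X̄̄ + A₃·s̄ = 38.4600 + 1.099 × 1.2200 = 39.8008

39.80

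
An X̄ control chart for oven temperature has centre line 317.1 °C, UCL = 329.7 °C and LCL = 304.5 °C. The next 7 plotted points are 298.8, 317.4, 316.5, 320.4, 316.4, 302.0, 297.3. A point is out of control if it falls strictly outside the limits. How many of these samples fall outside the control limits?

3

Compare each point to [304.5, 329.7]: sample 1 = 298.8 < LCL; sample 6 = 302.0 < LCL; sample 7 = 297.3 < LCL.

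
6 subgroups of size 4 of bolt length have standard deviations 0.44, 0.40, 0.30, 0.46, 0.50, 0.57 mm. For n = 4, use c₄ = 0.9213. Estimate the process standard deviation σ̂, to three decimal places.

s̄ = (0.44 + 0.40 + 0.30 + 0.46 + 0.50 + 0.57) / 6 = 0.4450
σ̂ = s̄ / c₄ = 0.4450 / 0.9213 = 0.4830

0.483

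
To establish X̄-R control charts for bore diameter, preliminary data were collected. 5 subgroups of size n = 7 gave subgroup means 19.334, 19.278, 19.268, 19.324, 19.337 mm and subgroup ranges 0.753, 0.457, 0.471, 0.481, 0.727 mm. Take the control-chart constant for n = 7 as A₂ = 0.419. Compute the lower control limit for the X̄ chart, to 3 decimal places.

19.066

X̄̄ = (19.334 + 19.278 + 19.268 + 19.324 + 19.337) / 5 = 96.5410 / 5 = 19.3082
R̄ = (0.753 + 0.457 + 0.471 + 0.481 + 0.727) / 5 = 2.8890 / 5 = 0.5778
LCL = X̄̄ − A₂·R̄ = 19.3082 − 0.419 × 0.5778 = 19.0661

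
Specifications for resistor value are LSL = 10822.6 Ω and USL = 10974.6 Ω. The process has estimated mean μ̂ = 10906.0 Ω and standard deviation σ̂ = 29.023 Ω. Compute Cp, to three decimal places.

0.873

Cp = (USL − LSL) / (6σ̂) = (10974.6 − 10822.6) / (6 × 29.023) = 152.0000 / 174.1380 = 0.8729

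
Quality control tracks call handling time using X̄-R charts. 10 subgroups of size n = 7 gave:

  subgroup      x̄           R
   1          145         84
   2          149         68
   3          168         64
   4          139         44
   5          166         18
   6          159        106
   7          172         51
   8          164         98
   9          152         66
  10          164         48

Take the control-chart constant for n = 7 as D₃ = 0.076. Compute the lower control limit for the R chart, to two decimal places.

4.92

R̄ = (84 + 68 + 64 + 44 + 18 + 106 + 51 + 98 + 66 + 48) / 10 = 647.0000 / 10 = 64.7000
LCL_R = D₃·R̄ = 0.076 × 64.7000 = 4.9172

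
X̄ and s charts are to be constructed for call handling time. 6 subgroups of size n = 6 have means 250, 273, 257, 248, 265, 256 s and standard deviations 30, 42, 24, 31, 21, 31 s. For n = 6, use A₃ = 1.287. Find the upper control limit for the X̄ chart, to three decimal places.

X̄̄ = (250 + 273 + 257 + 248 + 265 + 256) / 6 = 258.1667
s̄ = (30 + 42 + 24 + 31 + 21 + 31) / 6 = 29.8333
UCL = X̄̄ + A₃·s̄ = 258.1667 + 1.287 × 29.8333 = 296.5622

296.562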